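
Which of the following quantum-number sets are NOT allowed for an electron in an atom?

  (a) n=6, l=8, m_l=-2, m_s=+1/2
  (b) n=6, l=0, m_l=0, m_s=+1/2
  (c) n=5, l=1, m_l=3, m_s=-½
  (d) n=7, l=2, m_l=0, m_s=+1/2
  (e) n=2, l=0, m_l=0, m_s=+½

(a) and (c)

(a) has l = 8 ≥ n = 6, violating 0 ≤ l ≤ n−1.
(c) has |m_l| = 3 > l = 1, violating −l ≤ m_l ≤ l.
The remaining sets (b), (d), (e) satisfy all four rules.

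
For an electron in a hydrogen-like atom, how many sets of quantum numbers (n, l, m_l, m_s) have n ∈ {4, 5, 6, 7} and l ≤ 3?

128

Go shell by shell, enumerating (l, m_l) with l ≤ 3:
n=4 → 16; n=5 → 16; n=6 → 16; n=7 → 16.
Orbitals: 16 + 16 + 16 + 16 = 64. Including both spin states (m_s = ±1/2) gives 2 × 64 = 128 states.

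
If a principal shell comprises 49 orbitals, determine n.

n = 7

n² = 49 ⇒ n = 7.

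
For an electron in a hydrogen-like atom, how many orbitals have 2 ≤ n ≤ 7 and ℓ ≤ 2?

Treat each shell separately and count matching orbitals:
n=2 → 4; n=3 → 9; n=4 → 9; n=5 → 9; n=6 → 9; n=7 → 9.
Total orbitals: 4 + 9 + 9 + 9 + 9 + 9 = 49.

49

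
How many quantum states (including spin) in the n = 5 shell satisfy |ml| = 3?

8

The (l, ml) pairs meeting |ml| = 3 give: l=3 → 2; l=4 → 2.
Orbitals: 2 + 2 = 4. Each orbital carries two spin states, so 4 × 2 = 8 states.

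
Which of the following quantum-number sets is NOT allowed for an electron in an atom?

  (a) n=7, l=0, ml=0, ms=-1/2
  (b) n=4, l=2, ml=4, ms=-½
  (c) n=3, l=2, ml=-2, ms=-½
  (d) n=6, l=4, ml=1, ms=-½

(b) has |ml| = 4 > l = 2, violating −l ≤ ml ≤ l.
The remaining sets (a), (c), (d) satisfy all four rules.

(b)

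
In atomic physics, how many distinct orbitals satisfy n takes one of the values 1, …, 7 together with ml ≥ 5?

4

Per-shell orbital counts meeting the constraint:
n=6 → 1; n=7 → 3.
Total orbitals: 1 + 3 = 4.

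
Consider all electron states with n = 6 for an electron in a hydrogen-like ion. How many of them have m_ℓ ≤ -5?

Contributions: ℓ=5 → 1.
Orbitals: 1. Each orbital carries two spin states, so 1 × 2 = 2 states.

2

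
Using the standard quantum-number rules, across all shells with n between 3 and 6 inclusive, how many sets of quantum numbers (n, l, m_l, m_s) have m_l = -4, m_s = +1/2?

Count contributing orbitals for each principal shell:
n=5 → 1; n=6 → 2.
Orbitals: 1 + 2 = 3. With m_s fixed to +1/2 there is one state per orbital, so 3 states.

3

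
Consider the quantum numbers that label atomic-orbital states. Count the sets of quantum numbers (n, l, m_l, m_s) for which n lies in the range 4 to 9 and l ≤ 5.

370

Per-shell orbital counts meeting the constraint:
n=4 → 16; n=5 → 25; n=6 → 36; n=7 → 36; n=8 → 36; n=9 → 36.
Orbitals: 16 + 25 + 36 + 36 + 36 + 36 = 185. Including both spin states (m_s = ±1/2) gives 2 × 185 = 370 states.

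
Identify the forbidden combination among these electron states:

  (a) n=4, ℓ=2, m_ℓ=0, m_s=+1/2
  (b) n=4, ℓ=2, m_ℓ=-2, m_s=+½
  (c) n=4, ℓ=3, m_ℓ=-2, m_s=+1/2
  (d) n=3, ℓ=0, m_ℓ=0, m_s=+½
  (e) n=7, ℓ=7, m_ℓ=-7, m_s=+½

(e) has ℓ = 7 ≥ n = 7, violating 0 ≤ ℓ ≤ n−1.
The remaining sets (a), (b), (c), (d) satisfy all four rules.

(e)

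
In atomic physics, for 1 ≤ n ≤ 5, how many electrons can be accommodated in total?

110

Total orbitals = 1² + 2² + 3² + 4² + 5² = 55. Doubling for spin gives 110 electrons.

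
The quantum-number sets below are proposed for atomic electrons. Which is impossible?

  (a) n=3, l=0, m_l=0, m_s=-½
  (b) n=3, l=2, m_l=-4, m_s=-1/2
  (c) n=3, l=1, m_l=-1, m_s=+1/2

(b) has |m_l| = 4 > l = 2, violating −l ≤ m_l ≤ l.
The remaining sets (a), (c) satisfy all four rules.

(b)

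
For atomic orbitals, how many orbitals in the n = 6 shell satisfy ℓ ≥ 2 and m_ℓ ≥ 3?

With n = 6 the allowed ℓ are 0, 1, …, 5.
Per ℓ-value: ℓ=3 → 1; ℓ=4 → 2; ℓ=5 → 3.
Total orbitals: 1 + 2 + 3 = 6.

6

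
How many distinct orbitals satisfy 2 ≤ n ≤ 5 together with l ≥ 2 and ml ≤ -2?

10

Per-shell orbital counts meeting the constraint:
n=3 → 1; n=4 → 3; n=5 → 6.
Total orbitals: 1 + 3 + 6 = 10.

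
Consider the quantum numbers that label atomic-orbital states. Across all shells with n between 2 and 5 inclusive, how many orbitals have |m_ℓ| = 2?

Go shell by shell, enumerating (ℓ, m_ℓ) with |m_ℓ| = 2:
n=3 → 2; n=4 → 4; n=5 → 6.
Total orbitals: 2 + 4 + 6 = 12.

12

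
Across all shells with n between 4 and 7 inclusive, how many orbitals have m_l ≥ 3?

Count contributing orbitals for each principal shell:
n=4 → 1; n=5 → 3; n=6 → 6; n=7 → 10.
Total orbitals: 1 + 3 + 6 + 10 = 20.

20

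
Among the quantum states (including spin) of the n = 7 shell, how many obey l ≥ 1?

96

Go through l = 0, …, 6 (the values permitted for n = 7).
The (l, m_l) pairs meeting l ≥ 1 give: l=1 → 3; l=2 → 5; l=3 → 7; l=4 → 9; l=5 → 11; l=6 → 13.
Orbitals: 3 + 5 + 7 + 9 + 11 + 13 = 48. Each orbital carries two spin states, so 48 × 2 = 96 states.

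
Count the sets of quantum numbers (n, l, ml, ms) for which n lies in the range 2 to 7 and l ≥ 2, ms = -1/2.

115

Go shell by shell, enumerating (l, ml) with l ≥ 2:
n=3 → 5; n=4 → 12; n=5 → 21; n=6 → 32; n=7 → 45.
Orbitals: 5 + 12 + 21 + 32 + 45 = 115. With ms fixed to -1/2 there is one state per orbital, so 115 states.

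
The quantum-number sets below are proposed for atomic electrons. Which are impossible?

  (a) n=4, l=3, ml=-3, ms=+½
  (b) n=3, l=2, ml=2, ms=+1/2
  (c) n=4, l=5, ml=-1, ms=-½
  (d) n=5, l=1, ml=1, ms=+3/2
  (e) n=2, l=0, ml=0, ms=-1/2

(c) has l = 5 ≥ n = 4, violating 0 ≤ l ≤ n−1.
(d) has ms = +3/2, but an electron's spin must be ±1/2.
The remaining sets (a), (b), (e) satisfy all four rules.

(c) and (d)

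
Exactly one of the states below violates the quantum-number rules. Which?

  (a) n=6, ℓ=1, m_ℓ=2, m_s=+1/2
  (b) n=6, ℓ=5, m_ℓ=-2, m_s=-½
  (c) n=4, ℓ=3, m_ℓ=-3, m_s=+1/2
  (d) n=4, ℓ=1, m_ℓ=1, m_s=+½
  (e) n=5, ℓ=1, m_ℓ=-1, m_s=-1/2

(a)

(a) has |m_ℓ| = 2 > ℓ = 1, violating −ℓ ≤ m_ℓ ≤ ℓ.
The remaining sets (b), (c), (d), (e) satisfy all four rules.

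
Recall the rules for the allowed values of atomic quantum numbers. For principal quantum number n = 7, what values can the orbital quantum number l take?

0, 1, 2, 3, 4, 5, 6

l is an integer with 0 ≤ l ≤ n−1, so for n = 7: l = 0, 1, 2, 3, 4, 5, 6.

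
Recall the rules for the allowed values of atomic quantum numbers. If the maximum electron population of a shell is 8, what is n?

n = 2

2n² = 8 ⇒ n² = 4 ⇒ n = 2.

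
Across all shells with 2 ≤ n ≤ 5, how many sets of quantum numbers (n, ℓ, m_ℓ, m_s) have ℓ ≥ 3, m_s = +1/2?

Per-shell orbital counts meeting the constraint:
n=4 → 7; n=5 → 16.
Orbitals: 7 + 16 = 23. With m_s fixed to +1/2 there is one state per orbital, so 23 states.

23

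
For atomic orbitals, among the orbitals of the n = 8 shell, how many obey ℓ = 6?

The n = 8 shell has ℓ = 0 through 7; check each.
Orbitals with ℓ = 6, by ℓ: ℓ=6 → 13.
Total orbitals: 13.

13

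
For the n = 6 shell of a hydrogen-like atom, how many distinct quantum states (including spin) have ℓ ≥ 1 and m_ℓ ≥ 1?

Per ℓ-value: ℓ=1 → 1; ℓ=2 → 2; ℓ=3 → 3; ℓ=4 → 4; ℓ=5 → 5.
Orbitals: 1 + 2 + 3 + 4 + 5 = 15. Each orbital carries two spin states, so 15 × 2 = 30 states.

30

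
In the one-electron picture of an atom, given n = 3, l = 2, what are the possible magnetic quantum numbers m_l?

-2, -1, 0, 1, 2

m_l takes every integer from −l to +l. With l = 2 that gives the 5 values -2, -1, 0, 1, 2.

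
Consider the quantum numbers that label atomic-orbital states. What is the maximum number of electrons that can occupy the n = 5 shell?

A shell holds 2n² electrons: 2 × 5² = 2 × 25 = 50.

50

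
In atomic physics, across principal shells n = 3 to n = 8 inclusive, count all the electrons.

398

Shell n has n² orbitals: 3²=9 + 4²=16 + 5²=25 + 6²=36 + 7²=49 + 8²=64 = 199 orbitals.
Two spin states per orbital: 2 × 199 = 398 electrons.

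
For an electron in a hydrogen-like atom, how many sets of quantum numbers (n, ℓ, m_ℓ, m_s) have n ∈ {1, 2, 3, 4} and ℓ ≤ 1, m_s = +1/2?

13

For each n in the range, tally the orbitals obeying ℓ ≤ 1:
n=1 → 1; n=2 → 4; n=3 → 4; n=4 → 4.
Orbitals: 1 + 4 + 4 + 4 = 13. With m_s fixed to +1/2 there is one state per orbital, so 13 states.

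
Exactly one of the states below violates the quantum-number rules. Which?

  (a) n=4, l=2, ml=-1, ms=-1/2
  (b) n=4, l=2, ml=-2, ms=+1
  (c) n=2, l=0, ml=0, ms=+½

(b)

(b) has ms = +1, but an electron's spin must be ±1/2.
The remaining sets (a), (c) satisfy all four rules.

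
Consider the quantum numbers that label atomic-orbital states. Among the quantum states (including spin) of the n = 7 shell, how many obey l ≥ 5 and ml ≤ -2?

18

With n = 7 the allowed l are 0, 1, …, 6.
Orbitals with l ≥ 5 and ml ≤ -2, by l: l=5 → 4; l=6 → 5.
Orbitals: 4 + 5 = 9. Each orbital carries two spin states, so 9 × 2 = 18 states.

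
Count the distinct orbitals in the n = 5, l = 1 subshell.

A subshell has 2l+1 orbitals; with l = 1, that's 3.

3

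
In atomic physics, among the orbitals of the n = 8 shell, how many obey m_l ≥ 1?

The n = 8 shell has l = 0 through 7; check each.
The (l, m_l) pairs meeting m_l ≥ 1 give: l=1 → 1; l=2 → 2; l=3 → 3; l=4 → 4; l=5 → 5; l=6 → 6; l=7 → 7.
Total orbitals: 1 + 2 + 3 + 4 + 5 + 6 + 7 = 28.

28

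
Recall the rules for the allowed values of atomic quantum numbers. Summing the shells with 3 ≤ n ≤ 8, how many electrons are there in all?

398

Shell n has n² orbitals: 3²=9 + 4²=16 + 5²=25 + 6²=36 + 7²=49 + 8²=64 = 199 orbitals.
Two spin states per orbital: 2 × 199 = 398 electrons.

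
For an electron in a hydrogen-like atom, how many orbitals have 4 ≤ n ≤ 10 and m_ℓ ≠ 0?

322

Per-shell orbital counts meeting the constraint:
n=4 → 12; n=5 → 20; n=6 → 30; n=7 → 42; n=8 → 56; n=9 → 72; n=10 → 90.
Total orbitals: 12 + 20 + 30 + 42 + 56 + 72 + 90 = 322.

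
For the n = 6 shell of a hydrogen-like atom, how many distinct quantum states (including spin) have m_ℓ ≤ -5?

2

Orbitals with m_ℓ ≤ -5, by ℓ: ℓ=5 → 1.
Orbitals: 1. Each orbital carries two spin states, so 1 × 2 = 2 states.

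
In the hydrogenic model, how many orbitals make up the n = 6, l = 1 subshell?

A subshell has 2l+1 orbitals; with l = 1, that's 3.

3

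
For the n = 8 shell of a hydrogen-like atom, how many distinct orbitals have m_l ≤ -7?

1

For n = 8, l ranges over 0 … 7.
Contributions: l=7 → 1.
Total orbitals: 1.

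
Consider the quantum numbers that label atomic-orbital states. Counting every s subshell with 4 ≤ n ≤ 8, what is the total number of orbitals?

5

An s subshell (ℓ = 0) exists for every n ≥ 1, so shells n = 4, 5, 6, 7, 8 each contribute one — 5 subshells.
Since each s subshell has 2·0+1 = 1 orbital, the total is 5 × 1 = 5.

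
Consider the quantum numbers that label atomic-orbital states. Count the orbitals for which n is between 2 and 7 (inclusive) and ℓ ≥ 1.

Count contributing orbitals for each principal shell:
n=2 → 3; n=3 → 8; n=4 → 15; n=5 → 24; n=6 → 35; n=7 → 48.
Total orbitals: 3 + 8 + 15 + 24 + 35 + 48 = 133.

133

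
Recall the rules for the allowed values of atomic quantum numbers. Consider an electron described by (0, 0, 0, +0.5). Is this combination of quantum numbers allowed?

Not allowed

The principal quantum number must be a positive integer (n ≥ 1), but here n = 0.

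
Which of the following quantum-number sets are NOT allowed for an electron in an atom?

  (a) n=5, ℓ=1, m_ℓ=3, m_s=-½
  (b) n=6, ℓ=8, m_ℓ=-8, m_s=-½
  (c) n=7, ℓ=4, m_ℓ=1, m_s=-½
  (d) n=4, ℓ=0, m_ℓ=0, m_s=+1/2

(a) has |m_ℓ| = 3 > ℓ = 1, violating −ℓ ≤ m_ℓ ≤ ℓ.
(b) has ℓ = 8 ≥ n = 6, violating 0 ≤ ℓ ≤ n−1.
The remaining sets (c), (d) satisfy all four rules.

(a) and (b)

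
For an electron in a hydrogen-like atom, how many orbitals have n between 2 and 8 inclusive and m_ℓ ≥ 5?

10

Treat each shell separately and count matching orbitals:
n=6 → 1; n=7 → 3; n=8 → 6.
Total orbitals: 1 + 3 + 6 = 10.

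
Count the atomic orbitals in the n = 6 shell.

36

The n = 6 shell contains n² = 6² = 36 orbitals.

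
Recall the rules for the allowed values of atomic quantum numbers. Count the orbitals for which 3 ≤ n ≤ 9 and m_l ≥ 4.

For each n in the range, tally the orbitals obeying m_l ≥ 4:
n=5 → 1; n=6 → 3; n=7 → 6; n=8 → 10; n=9 → 15.
Total orbitals: 1 + 3 + 6 + 10 + 15 = 35.

35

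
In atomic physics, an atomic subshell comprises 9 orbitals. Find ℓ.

ℓ = 4

2ℓ+1 = 9 gives ℓ = 4.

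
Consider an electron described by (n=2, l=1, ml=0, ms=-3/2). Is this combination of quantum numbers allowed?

The spin quantum number for an electron can only be ms = +1/2 or −1/2; ms = -3/2 is not one of those.

Not allowed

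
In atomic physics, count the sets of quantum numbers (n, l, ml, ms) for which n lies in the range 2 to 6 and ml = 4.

6

Go shell by shell, enumerating (l, ml) with ml = 4:
n=5 → 1; n=6 → 2.
Orbitals: 1 + 2 = 3. Including both spin states (ms = ±1/2) gives 2 × 3 = 6 states.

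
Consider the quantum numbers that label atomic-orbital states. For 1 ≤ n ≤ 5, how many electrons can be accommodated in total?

110

Total orbitals = 1² + 2² + 3² + 4² + 5² = 55. Doubling for spin gives 110 electrons.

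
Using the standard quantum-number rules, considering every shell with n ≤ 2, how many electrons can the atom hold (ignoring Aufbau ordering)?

10

Total orbitals = 1² + 2² = 5. Doubling for spin gives 10 electrons.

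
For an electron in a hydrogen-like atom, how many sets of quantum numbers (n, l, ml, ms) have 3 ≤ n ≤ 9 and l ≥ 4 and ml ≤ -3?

Treat each shell separately and count matching orbitals:
n=5 → 2; n=6 → 5; n=7 → 9; n=8 → 14; n=9 → 20.
Orbitals: 2 + 5 + 9 + 14 + 20 = 50. Including both spin states (ms = ±1/2) gives 2 × 50 = 100 states.

100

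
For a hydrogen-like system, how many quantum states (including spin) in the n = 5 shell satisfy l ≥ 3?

The (l, ml) pairs meeting l ≥ 3 give: l=3 → 7; l=4 → 9.
Orbitals: 7 + 9 = 16. Each orbital carries two spin states, so 16 × 2 = 32 states.

32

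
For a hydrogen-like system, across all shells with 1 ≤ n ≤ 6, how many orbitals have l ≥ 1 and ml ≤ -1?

Per-shell orbital counts meeting the constraint:
n=2 → 1; n=3 → 3; n=4 → 6; n=5 → 10; n=6 → 15.
Total orbitals: 1 + 3 + 6 + 10 + 15 = 35.

35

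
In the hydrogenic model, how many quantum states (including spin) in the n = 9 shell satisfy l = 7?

With n = 9 the allowed l are 0, 1, …, 8.
Per l-value: l=7 → 15.
Orbitals: 15. Each orbital carries two spin states, so 15 × 2 = 30 states.

30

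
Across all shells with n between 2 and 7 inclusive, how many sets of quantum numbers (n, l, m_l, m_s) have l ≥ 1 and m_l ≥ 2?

Treat each shell separately and count matching orbitals:
n=3 → 1; n=4 → 3; n=5 → 6; n=6 → 10; n=7 → 15.
Orbitals: 1 + 3 + 6 + 10 + 15 = 35. Including both spin states (m_s = ±1/2) gives 2 × 35 = 70 states.

70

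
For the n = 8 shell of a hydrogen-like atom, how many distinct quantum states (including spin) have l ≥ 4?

Go through l = 0, …, 7 (the values permitted for n = 8).
The (l, m_l) pairs meeting l ≥ 4 give: l=4 → 9; l=5 → 11; l=6 → 13; l=7 → 15.
Orbitals: 9 + 11 + 13 + 15 = 48. Each orbital carries two spin states, so 48 × 2 = 96 states.

96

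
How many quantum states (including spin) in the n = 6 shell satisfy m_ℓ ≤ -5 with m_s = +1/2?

Go through ℓ = 0, …, 5 (the values permitted for n = 6).
The (ℓ, m_ℓ) pairs meeting m_ℓ ≤ -5 give: ℓ=5 → 1.
Orbitals: 1. With m_s fixed to a single value there is one state per orbital, giving 1 state.

1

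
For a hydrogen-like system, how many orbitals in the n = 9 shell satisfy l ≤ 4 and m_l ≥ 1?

Contributions: l=1 → 1; l=2 → 2; l=3 → 3; l=4 → 4.
Total orbitals: 1 + 2 + 3 + 4 = 10.

10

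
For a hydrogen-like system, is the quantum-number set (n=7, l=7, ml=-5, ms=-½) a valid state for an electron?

No

The orbital quantum number must satisfy 0 ≤ l ≤ n−1. With n = 7 the allowed l values are 0, 1, 2, 3, 4, 5, 6, so l = 7 is out of range.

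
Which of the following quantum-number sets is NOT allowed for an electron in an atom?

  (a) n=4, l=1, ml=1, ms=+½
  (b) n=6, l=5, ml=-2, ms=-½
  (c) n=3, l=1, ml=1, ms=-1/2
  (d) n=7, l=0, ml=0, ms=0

(d) has ms = 0, but an electron's spin must be ±1/2.
The remaining sets (a), (b), (c) satisfy all four rules.

(d)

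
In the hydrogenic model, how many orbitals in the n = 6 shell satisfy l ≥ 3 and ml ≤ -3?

The (l, ml) pairs meeting l ≥ 3 and ml ≤ -3 give: l=3 → 1; l=4 → 2; l=5 → 3.
Total orbitals: 1 + 2 + 3 = 6.

6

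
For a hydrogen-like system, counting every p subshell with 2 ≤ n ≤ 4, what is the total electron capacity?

A p subshell (l = 1) exists for every n ≥ 2, so shells n = 2, 3, 4 each contribute one — 3 subshells.
Since each p subshell holds 2(2·1+1) = 6 electrons, the total is 3 × 6 = 18.

18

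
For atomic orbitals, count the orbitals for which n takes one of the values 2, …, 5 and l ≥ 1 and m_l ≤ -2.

10

Count contributing orbitals for each principal shell:
n=3 → 1; n=4 → 3; n=5 → 6.
Total orbitals: 1 + 3 + 6 = 10.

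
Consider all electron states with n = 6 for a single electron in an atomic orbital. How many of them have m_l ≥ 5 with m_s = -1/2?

The n = 6 shell has l = 0 through 5; check each.
Contributions: l=5 → 1.
Orbitals: 1. With m_s fixed to a single value there is one state per orbital, giving 1 state.

1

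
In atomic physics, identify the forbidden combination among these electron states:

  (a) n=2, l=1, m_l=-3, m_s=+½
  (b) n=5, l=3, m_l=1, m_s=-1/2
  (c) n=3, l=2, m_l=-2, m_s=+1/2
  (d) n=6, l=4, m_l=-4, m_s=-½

(a) has |m_l| = 3 > l = 1, violating −l ≤ m_l ≤ l.
The remaining sets (b), (c), (d) satisfy all four rules.

(a)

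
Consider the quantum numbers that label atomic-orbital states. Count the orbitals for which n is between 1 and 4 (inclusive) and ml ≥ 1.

Treat each shell separately and count matching orbitals:
n=2 → 1; n=3 → 3; n=4 → 6.
Total orbitals: 1 + 3 + 6 = 10.

10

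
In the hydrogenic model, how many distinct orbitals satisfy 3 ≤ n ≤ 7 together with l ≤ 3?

73

Go shell by shell, enumerating (l, m_l) with l ≤ 3:
n=3 → 9; n=4 → 16; n=5 → 16; n=6 → 16; n=7 → 16.
Total orbitals: 9 + 16 + 16 + 16 + 16 = 73.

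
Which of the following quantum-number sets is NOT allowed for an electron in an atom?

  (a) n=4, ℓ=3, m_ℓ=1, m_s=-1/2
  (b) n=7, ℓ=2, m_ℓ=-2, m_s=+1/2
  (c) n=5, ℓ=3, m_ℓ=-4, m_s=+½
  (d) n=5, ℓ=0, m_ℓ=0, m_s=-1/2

(c) has |m_ℓ| = 4 > ℓ = 3, violating −ℓ ≤ m_ℓ ≤ ℓ.
The remaining sets (a), (b), (d) satisfy all four rules.

(c)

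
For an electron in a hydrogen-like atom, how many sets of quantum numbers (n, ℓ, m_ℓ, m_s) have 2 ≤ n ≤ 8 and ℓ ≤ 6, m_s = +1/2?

188

Go shell by shell, enumerating (ℓ, m_ℓ) with ℓ ≤ 6:
n=2 → 4; n=3 → 9; n=4 → 16; n=5 → 25; n=6 → 36; n=7 → 49; n=8 → 49.
Orbitals: 4 + 9 + 16 + 25 + 36 + 49 + 49 = 188. With m_s fixed to +1/2 there is one state per orbital, so 188 states.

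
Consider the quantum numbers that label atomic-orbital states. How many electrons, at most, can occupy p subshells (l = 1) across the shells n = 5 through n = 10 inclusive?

A p subshell (l = 1) exists for every n ≥ 2, so shells n = 5, 6, 7, 8, 9, 10 each contribute one — 6 subshells.
Since each p subshell holds 2(2·1+1) = 6 electrons, the total is 6 × 6 = 36.

36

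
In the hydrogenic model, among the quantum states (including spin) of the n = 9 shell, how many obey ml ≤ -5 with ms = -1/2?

Per l-value: l=5 → 1; l=6 → 2; l=7 → 3; l=8 → 4.
Orbitals: 1 + 2 + 3 + 4 = 10. With ms fixed to a single value there is one state per orbital, giving 10 states.

10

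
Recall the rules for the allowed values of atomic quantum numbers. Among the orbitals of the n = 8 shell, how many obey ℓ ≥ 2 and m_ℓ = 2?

6

Go through ℓ = 0, …, 7 (the values permitted for n = 8).
Per ℓ-value: ℓ=2 → 1; ℓ=3 → 1; ℓ=4 → 1; ℓ=5 → 1; ℓ=6 → 1; ℓ=7 → 1.
Total orbitals: 1 + 1 + 1 + 1 + 1 + 1 = 6.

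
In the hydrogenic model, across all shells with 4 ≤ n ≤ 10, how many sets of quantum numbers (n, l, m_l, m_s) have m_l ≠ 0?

644

Per-shell orbital counts meeting the constraint:
n=4 → 12; n=5 → 20; n=6 → 30; n=7 → 42; n=8 → 56; n=9 → 72; n=10 → 90.
Orbitals: 12 + 20 + 30 + 42 + 56 + 72 + 90 = 322. Including both spin states (m_s = ±1/2) gives 2 × 322 = 644 states.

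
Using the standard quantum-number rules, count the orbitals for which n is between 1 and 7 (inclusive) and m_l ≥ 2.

For each n in the range, tally the orbitals obeying m_l ≥ 2:
n=3 → 1; n=4 → 3; n=5 → 6; n=6 → 10; n=7 → 15.
Total orbitals: 1 + 3 + 6 + 10 + 15 = 35.

35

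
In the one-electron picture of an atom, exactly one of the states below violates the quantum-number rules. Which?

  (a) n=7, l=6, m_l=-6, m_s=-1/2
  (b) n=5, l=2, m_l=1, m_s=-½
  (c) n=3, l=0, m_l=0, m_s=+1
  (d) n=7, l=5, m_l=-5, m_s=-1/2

(c) has m_s = +1, but an electron's spin must be ±1/2.
The remaining sets (a), (b), (d) satisfy all four rules.

(c)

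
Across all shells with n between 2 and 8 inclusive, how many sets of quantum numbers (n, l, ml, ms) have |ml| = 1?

Go shell by shell, enumerating (l, ml) with |ml| = 1:
n=2 → 2; n=3 → 4; n=4 → 6; n=5 → 8; n=6 → 10; n=7 → 12; n=8 → 14.
Orbitals: 2 + 4 + 6 + 8 + 10 + 12 + 14 = 56. Including both spin states (ms = ±1/2) gives 2 × 56 = 112 states.

112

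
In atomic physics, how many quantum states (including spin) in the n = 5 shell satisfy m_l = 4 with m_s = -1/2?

With n = 5 the allowed l are 0, 1, …, 4.
The (l, m_l) pairs meeting m_l = 4 give: l=4 → 1.
Orbitals: 1. With m_s fixed to a single value there is one state per orbital, giving 1 state.

1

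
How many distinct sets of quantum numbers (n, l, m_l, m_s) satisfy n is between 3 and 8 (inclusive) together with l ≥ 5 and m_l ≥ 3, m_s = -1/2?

Count contributing orbitals for each principal shell:
n=6 → 3; n=7 → 7; n=8 → 12.
Orbitals: 3 + 7 + 12 = 22. With m_s fixed to -1/2 there is one state per orbital, so 22 states.

22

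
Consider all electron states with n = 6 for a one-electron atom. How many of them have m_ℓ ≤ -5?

Go through ℓ = 0, …, 5 (the values permitted for n = 6).
The (ℓ, m_ℓ) pairs meeting m_ℓ ≤ -5 give: ℓ=5 → 1.
Orbitals: 1. Each orbital carries two spin states, so 1 × 2 = 2 states.

2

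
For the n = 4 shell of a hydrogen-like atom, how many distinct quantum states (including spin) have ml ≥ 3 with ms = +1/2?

The n = 4 shell has l = 0 through 3; check each.
The (l, ml) pairs meeting ml ≥ 3 give: l=3 → 1.
Orbitals: 1. With ms fixed to a single value there is one state per orbital, giving 1 state.

1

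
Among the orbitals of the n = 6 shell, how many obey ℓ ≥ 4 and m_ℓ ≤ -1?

Go through ℓ = 0, …, 5 (the values permitted for n = 6).
Per ℓ-value: ℓ=4 → 4; ℓ=5 → 5.
Total orbitals: 4 + 5 = 9.

9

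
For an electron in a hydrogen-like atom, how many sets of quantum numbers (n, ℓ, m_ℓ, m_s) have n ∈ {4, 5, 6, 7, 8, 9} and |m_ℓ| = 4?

Work shell by shell — for each n, count the (ℓ, m_ℓ) pairs that satisfy |m_ℓ| = 4:
n=5 → 2; n=6 → 4; n=7 → 6; n=8 → 8; n=9 → 10.
Orbitals: 2 + 4 + 6 + 8 + 10 = 30. Including both spin states (m_s = ±1/2) gives 2 × 30 = 60 states.

60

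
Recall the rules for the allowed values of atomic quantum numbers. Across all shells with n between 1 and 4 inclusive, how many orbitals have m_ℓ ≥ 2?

Per-shell orbital counts meeting the constraint:
n=3 → 1; n=4 → 3.
Total orbitals: 1 + 3 = 4.

4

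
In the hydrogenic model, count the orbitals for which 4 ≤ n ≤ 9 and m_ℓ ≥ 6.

Count contributing orbitals for each principal shell:
n=7 → 1; n=8 → 3; n=9 → 6.
Total orbitals: 1 + 3 + 6 = 10.

10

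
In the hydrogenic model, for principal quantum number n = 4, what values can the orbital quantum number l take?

l is an integer with 0 ≤ l ≤ n−1, so for n = 4: l = 0, 1, 2, 3.

0, 1, 2, 3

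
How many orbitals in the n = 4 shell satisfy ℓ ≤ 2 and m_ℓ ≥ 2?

With n = 4 the allowed ℓ are 0, 1, …, 3.
Per ℓ-value: ℓ=2 → 1.
Total orbitals: 1.

1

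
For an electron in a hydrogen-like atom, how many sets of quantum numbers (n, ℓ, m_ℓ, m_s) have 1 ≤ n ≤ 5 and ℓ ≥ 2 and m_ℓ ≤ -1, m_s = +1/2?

16

For each n in the range, tally the orbitals obeying ℓ ≥ 2 and m_ℓ ≤ -1:
n=3 → 2; n=4 → 5; n=5 → 9.
Orbitals: 2 + 5 + 9 = 16. With m_s fixed to +1/2 there is one state per orbital, so 16 states.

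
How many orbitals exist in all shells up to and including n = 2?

5

Total orbitals = 1² + 2² = 5.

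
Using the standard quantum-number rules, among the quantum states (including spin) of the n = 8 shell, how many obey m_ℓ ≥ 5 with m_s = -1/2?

Per ℓ-value: ℓ=5 → 1; ℓ=6 → 2; ℓ=7 → 3.
Orbitals: 1 + 2 + 3 = 6. With m_s fixed to a single value there is one state per orbital, giving 6 states.

6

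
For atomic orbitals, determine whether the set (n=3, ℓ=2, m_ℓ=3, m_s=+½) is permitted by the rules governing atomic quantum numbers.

Invalid

The magnetic quantum number must satisfy −ℓ ≤ m_ℓ ≤ ℓ. With ℓ = 2, m_ℓ can only be -2, -1, 0, 1, 2, so m_ℓ = 3 is forbidden.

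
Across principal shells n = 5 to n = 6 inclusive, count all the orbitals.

61

Shell n has n² orbitals: 5²=25 + 6²=36 = 61 orbitals.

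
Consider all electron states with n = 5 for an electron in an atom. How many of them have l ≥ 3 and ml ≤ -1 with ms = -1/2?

Per l-value: l=3 → 3; l=4 → 4.
Orbitals: 3 + 4 = 7. With ms fixed to a single value there is one state per orbital, giving 7 states.

7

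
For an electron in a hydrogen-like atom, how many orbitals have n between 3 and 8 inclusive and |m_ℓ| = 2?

Per-shell orbital counts meeting the constraint:
n=3 → 2; n=4 → 4; n=5 → 6; n=6 → 8; n=7 → 10; n=8 → 12.
Total orbitals: 2 + 4 + 6 + 8 + 10 + 12 = 42.

42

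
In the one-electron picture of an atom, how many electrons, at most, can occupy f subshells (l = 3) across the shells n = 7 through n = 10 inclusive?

56

An f subshell (l = 3) exists for every n ≥ 4, so shells n = 7, 8, 9, 10 each contribute one — 4 subshells.
Since each f subshell holds 2(2·3+1) = 14 electrons, the total is 4 × 14 = 56.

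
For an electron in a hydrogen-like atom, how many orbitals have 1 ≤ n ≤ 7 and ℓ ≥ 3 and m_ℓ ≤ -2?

30

For each n in the range, tally the orbitals obeying ℓ ≥ 3 and m_ℓ ≤ -2:
n=4 → 2; n=5 → 5; n=6 → 9; n=7 → 14.
Total orbitals: 2 + 5 + 9 + 14 = 30.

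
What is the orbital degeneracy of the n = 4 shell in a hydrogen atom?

16

The n = 4 shell contains n² = 4² = 16 orbitals.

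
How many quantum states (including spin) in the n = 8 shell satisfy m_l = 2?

Go through l = 0, …, 7 (the values permitted for n = 8).
Orbitals with m_l = 2, by l: l=2 → 1; l=3 → 1; l=4 → 1; l=5 → 1; l=6 → 1; l=7 → 1.
Orbitals: 1 + 1 + 1 + 1 + 1 + 1 = 6. Each orbital carries two spin states, so 6 × 2 = 12 states.

12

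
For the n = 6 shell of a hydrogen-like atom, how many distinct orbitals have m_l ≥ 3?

The n = 6 shell has l = 0 through 5; check each.
Contributions: l=3 → 1; l=4 → 2; l=5 → 3.
Total orbitals: 1 + 2 + 3 = 6.

6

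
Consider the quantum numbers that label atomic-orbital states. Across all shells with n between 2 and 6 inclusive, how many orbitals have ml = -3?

6

For each n in the range, tally the orbitals obeying ml = -3:
n=4 → 1; n=5 → 2; n=6 → 3.
Total orbitals: 1 + 2 + 3 = 6.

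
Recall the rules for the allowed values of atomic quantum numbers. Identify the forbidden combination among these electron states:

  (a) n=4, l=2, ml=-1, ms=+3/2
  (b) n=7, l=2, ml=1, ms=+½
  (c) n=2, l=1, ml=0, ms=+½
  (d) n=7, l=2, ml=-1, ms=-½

(a) has ms = +3/2, but an electron's spin must be ±1/2.
The remaining sets (b), (c), (d) satisfy all four rules.

(a)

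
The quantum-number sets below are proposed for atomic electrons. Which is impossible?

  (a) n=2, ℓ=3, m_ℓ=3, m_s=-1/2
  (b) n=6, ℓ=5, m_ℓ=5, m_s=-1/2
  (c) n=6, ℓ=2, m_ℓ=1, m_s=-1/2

(a) has ℓ = 3 ≥ n = 2, violating 0 ≤ ℓ ≤ n−1.
The remaining sets (b), (c) satisfy all four rules.

(a)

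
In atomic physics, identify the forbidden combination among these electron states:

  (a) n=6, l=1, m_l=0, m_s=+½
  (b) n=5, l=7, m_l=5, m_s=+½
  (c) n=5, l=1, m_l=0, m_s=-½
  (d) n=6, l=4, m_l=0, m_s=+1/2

(b) has l = 7 ≥ n = 5, violating 0 ≤ l ≤ n−1.
The remaining sets (a), (c), (d) satisfy all four rules.

(b)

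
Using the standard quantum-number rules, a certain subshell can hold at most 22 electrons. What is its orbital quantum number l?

2(2l+1) = 22 ⇒ 2l+1 = 11 ⇒ l = 5.

l = 5 (h)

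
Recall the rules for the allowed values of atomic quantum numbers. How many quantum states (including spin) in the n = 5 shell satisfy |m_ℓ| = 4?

4

Go through ℓ = 0, …, 4 (the values permitted for n = 5).
The (ℓ, m_ℓ) pairs meeting |m_ℓ| = 4 give: ℓ=4 → 2.
Orbitals: 2. Each orbital carries two spin states, so 2 × 2 = 4 states.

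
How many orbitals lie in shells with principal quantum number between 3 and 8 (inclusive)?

Shell n has n² orbitals: 3²=9 + 4²=16 + 5²=25 + 6²=36 + 7²=49 + 8²=64 = 199 orbitals.

199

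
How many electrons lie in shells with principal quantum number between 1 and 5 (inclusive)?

110

Shell n has n² orbitals: 1²=1 + 2²=4 + 3²=9 + 4²=16 + 5²=25 = 55 orbitals.
Two spin states per orbital: 2 × 55 = 110 electrons.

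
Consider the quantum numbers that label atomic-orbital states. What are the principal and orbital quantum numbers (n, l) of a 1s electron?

n = 1, l = 0

The leading integer gives n = 1; the letter 's' means l = 0.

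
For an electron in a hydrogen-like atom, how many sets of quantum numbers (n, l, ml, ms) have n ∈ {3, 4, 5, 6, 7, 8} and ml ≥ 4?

Treat each shell separately and count matching orbitals:
n=5 → 1; n=6 → 3; n=7 → 6; n=8 → 10.
Orbitals: 1 + 3 + 6 + 10 = 20. Including both spin states (ms = ±1/2) gives 2 × 20 = 40 states.

40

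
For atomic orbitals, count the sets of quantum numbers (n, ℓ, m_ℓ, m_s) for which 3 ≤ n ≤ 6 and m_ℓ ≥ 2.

Treat each shell separately and count matching orbitals:
n=3 → 1; n=4 → 3; n=5 → 6; n=6 → 10.
Orbitals: 1 + 3 + 6 + 10 = 20. Including both spin states (m_s = ±1/2) gives 2 × 20 = 40 states.

40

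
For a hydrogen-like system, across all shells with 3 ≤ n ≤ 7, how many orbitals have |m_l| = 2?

Work shell by shell — for each n, count the (l, m_l) pairs that satisfy |m_l| = 2:
n=3 → 2; n=4 → 4; n=5 → 6; n=6 → 8; n=7 → 10.
Total orbitals: 2 + 4 + 6 + 8 + 10 = 30.

30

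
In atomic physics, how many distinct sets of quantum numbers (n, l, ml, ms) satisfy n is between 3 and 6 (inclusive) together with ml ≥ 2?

Treat each shell separately and count matching orbitals:
n=3 → 1; n=4 → 3; n=5 → 6; n=6 → 10.
Orbitals: 1 + 3 + 6 + 10 = 20. Including both spin states (ms = ±1/2) gives 2 × 20 = 40 states.

40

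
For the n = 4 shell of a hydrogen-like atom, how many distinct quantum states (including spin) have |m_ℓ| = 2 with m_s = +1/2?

4

The n = 4 shell has ℓ = 0 through 3; check each.
Per ℓ-value: ℓ=2 → 2; ℓ=3 → 2.
Orbitals: 2 + 2 = 4. With m_s fixed to a single value there is one state per orbital, giving 4 states.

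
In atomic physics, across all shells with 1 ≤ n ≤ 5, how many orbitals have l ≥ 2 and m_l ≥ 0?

Per-shell orbital counts meeting the constraint:
n=3 → 3; n=4 → 7; n=5 → 12.
Total orbitals: 3 + 7 + 12 = 22.

22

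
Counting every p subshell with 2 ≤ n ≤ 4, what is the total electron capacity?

18

A p subshell (l = 1) exists for every n ≥ 2, so shells n = 2, 3, 4 each contribute one — 3 subshells.
Since each p subshell holds 2(2·1+1) = 6 electrons, the total is 3 × 6 = 18.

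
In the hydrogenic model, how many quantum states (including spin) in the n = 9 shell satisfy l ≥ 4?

130

For n = 9, l ranges over 0 … 8.
Contributions: l=4 → 9; l=5 → 11; l=6 → 13; l=7 → 15; l=8 → 17.
Orbitals: 9 + 11 + 13 + 15 + 17 = 65. Each orbital carries two spin states, so 65 × 2 = 130 states.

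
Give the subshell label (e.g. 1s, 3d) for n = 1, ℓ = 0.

ℓ = 0 corresponds to the letter 's', so the subshell is 1s.

1s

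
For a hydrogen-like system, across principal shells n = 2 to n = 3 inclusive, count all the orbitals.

Shell n has n² orbitals: 2²=4 + 3²=9 = 13 orbitals.

13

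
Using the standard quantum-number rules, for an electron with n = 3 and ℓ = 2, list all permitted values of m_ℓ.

-2, -1, 0, 1, 2

m_ℓ takes every integer from −ℓ to +ℓ. With ℓ = 2 that gives the 5 values -2, -1, 0, 1, 2.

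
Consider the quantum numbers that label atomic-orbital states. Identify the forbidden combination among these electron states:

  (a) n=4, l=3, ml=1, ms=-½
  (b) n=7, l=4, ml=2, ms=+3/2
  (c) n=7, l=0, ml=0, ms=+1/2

(b) has ms = +3/2, but an electron's spin must be ±1/2.
The remaining sets (a), (c) satisfy all four rules.

(b)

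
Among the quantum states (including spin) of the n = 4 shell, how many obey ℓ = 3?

The n = 4 shell has ℓ = 0 through 3; check each.
Orbitals with ℓ = 3, by ℓ: ℓ=3 → 7.
Orbitals: 7. Each orbital carries two spin states, so 7 × 2 = 14 states.

14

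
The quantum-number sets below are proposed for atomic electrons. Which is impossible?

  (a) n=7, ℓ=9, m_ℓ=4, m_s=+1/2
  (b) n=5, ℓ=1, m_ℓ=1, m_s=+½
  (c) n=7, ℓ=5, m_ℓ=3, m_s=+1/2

(a) has ℓ = 9 ≥ n = 7, violating 0 ≤ ℓ ≤ n−1.
The remaining sets (b), (c) satisfy all four rules.

(a)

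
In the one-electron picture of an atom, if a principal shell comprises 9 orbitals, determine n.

n² = 9 ⇒ n = 3.

n = 3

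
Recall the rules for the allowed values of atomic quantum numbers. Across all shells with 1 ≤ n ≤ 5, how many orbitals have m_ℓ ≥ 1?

20

Count contributing orbitals for each principal shell:
n=2 → 1; n=3 → 3; n=4 → 6; n=5 → 10.
Total orbitals: 1 + 3 + 6 + 10 = 20.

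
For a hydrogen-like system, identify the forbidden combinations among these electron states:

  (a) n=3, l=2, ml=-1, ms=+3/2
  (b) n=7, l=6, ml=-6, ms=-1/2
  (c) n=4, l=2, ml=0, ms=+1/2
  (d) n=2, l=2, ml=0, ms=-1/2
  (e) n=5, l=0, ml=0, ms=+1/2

(a) has ms = +3/2, but an electron's spin must be ±1/2.
(d) has l = 2 ≥ n = 2, violating 0 ≤ l ≤ n−1.
The remaining sets (b), (c), (e) satisfy all four rules.

(a) and (d)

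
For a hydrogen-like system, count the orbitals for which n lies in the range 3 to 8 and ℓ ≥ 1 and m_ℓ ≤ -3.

35

Go shell by shell, enumerating (ℓ, m_ℓ) with ℓ ≥ 1 and m_ℓ ≤ -3:
n=4 → 1; n=5 → 3; n=6 → 6; n=7 → 10; n=8 → 15.
Total orbitals: 1 + 3 + 6 + 10 + 15 = 35.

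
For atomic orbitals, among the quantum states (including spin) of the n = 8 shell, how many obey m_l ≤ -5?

Go through l = 0, …, 7 (the values permitted for n = 8).
Per l-value: l=5 → 1; l=6 → 2; l=7 → 3.
Orbitals: 1 + 2 + 3 = 6. Each orbital carries two spin states, so 6 × 2 = 12 states.

12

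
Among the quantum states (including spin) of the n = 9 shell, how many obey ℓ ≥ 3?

The n = 9 shell has ℓ = 0 through 8; check each.
Per ℓ-value: ℓ=3 → 7; ℓ=4 → 9; ℓ=5 → 11; ℓ=6 → 13; ℓ=7 → 15; ℓ=8 → 17.
Orbitals: 7 + 9 + 11 + 13 + 15 + 17 = 72. Each orbital carries two spin states, so 72 × 2 = 144 states.

144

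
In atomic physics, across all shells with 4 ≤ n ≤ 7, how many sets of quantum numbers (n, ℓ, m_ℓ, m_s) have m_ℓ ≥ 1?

Go shell by shell, enumerating (ℓ, m_ℓ) with m_ℓ ≥ 1:
n=4 → 6; n=5 → 10; n=6 → 15; n=7 → 21.
Orbitals: 6 + 10 + 15 + 21 = 52. Including both spin states (m_s = ±1/2) gives 2 × 52 = 104 states.

104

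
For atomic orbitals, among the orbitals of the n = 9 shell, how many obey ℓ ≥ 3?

For n = 9, ℓ ranges over 0 … 8.
Orbitals with ℓ ≥ 3, by ℓ: ℓ=3 → 7; ℓ=4 → 9; ℓ=5 → 11; ℓ=6 → 13; ℓ=7 → 15; ℓ=8 → 17.
Total orbitals: 7 + 9 + 11 + 13 + 15 + 17 = 72.

72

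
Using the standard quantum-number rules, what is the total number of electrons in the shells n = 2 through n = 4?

Shell n has n² orbitals: 2²=4 + 3²=9 + 4²=16 = 29 orbitals.
Two spin states per orbital: 2 × 29 = 58 electrons.

58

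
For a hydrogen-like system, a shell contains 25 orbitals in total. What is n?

n² = 25 ⇒ n = 5.

n = 5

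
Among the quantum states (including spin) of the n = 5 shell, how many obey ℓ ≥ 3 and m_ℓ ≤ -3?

The n = 5 shell has ℓ = 0 through 4; check each.
Orbitals with ℓ ≥ 3 and m_ℓ ≤ -3, by ℓ: ℓ=3 → 1; ℓ=4 → 2.
Orbitals: 1 + 2 = 3. Each orbital carries two spin states, so 3 × 2 = 6 states.

6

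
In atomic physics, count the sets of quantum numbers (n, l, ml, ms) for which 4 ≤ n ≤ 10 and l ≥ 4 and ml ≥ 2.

Work shell by shell — for each n, count the (l, ml) pairs that satisfy l ≥ 4 and ml ≥ 2:
n=5 → 3; n=6 → 7; n=7 → 12; n=8 → 18; n=9 → 25; n=10 → 33.
Orbitals: 3 + 7 + 12 + 18 + 25 + 33 = 98. Including both spin states (ms = ±1/2) gives 2 × 98 = 196 states.

196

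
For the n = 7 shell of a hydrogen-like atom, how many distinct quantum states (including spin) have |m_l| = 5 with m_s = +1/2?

4

The (l, m_l) pairs meeting |m_l| = 5 give: l=5 → 2; l=6 → 2.
Orbitals: 2 + 2 = 4. With m_s fixed to a single value there is one state per orbital, giving 4 states.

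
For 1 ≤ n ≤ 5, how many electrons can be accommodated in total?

110

Total orbitals = 1² + 2² + 3² + 4² + 5² = 55. Doubling for spin gives 110 electrons.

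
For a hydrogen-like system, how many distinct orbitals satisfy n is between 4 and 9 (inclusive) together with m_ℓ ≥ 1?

Work shell by shell — for each n, count the (ℓ, m_ℓ) pairs that satisfy m_ℓ ≥ 1:
n=4 → 6; n=5 → 10; n=6 → 15; n=7 → 21; n=8 → 28; n=9 → 36.
Total orbitals: 6 + 10 + 15 + 21 + 28 + 36 = 116.

116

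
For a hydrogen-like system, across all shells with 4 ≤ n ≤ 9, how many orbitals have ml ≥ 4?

35

Work shell by shell — for each n, count the (l, ml) pairs that satisfy ml ≥ 4:
n=5 → 1; n=6 → 3; n=7 → 6; n=8 → 10; n=9 → 15.
Total orbitals: 1 + 3 + 6 + 10 + 15 = 35.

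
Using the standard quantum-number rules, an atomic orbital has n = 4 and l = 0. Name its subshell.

l = 0 corresponds to the letter 's', so the subshell is 4s.

4s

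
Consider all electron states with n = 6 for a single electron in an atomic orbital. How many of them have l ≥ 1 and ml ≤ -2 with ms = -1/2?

10

Per l-value: l=2 → 1; l=3 → 2; l=4 → 3; l=5 → 4.
Orbitals: 1 + 2 + 3 + 4 = 10. With ms fixed to a single value there is one state per orbital, giving 10 states.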